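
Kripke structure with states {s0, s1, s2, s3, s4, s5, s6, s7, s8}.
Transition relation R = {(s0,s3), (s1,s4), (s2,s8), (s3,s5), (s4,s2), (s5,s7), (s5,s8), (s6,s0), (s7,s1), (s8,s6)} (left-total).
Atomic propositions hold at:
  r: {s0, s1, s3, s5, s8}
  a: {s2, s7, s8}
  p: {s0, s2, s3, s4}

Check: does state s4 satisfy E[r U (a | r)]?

Sat(a | r) = {s0, s1, s2, s3, s5, s7, s8}
E[r U (a | r)]: least fixpoint, start Z0 = Sat((a | r)) = {s0, s1, s2, s3, s5, s7, s8}, add states in Sat(r) with some successor in Z. Already a fixed point.
Sat(E[r U (a | r)]) = {s0, s1, s2, s3, s5, s7, s8}
s4 ∉ Sat(E[r U (a | r)]) = {s0, s1, s2, s3, s5, s7, s8}, so the formula does not hold at s4.

No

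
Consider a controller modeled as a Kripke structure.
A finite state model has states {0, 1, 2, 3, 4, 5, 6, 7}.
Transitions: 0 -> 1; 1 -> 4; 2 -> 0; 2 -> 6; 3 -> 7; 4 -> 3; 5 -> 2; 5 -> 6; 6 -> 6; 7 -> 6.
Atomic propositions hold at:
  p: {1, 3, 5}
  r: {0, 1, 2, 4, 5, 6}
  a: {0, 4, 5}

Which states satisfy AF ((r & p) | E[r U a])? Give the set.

{0, 1, 2, 4, 5}

Sat(r & p) = {1, 5}
E[r U a]: least fixpoint, start Z0 = Sat(a) = {0, 4, 5}, add states in Sat(r) with some successor in Z. Z1 = {0, 1, 2, 4, 5}; fixed.
Sat(E[r U a]) = {0, 1, 2, 4, 5}
Sat((r & p) | E[r U a]) = {0, 1, 2, 4, 5}
AF ((r & p) | E[r U a]): least fixpoint, start Z0 = {0, 1, 2, 4, 5}, add states with every successor in Z. Already a fixed point.
Sat(AF ((r & p) | E[r U a])) = {0, 1, 2, 4, 5}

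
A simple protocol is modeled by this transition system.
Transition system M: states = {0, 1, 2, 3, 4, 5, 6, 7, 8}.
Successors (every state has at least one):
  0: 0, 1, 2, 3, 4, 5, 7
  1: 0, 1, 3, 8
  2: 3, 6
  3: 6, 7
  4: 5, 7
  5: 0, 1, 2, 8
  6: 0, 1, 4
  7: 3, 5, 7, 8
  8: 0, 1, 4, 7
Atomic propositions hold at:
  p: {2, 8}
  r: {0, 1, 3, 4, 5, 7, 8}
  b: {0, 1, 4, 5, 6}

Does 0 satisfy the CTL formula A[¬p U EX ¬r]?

Sat(¬p) = {0, 1, 3, 4, 5, 6, 7}
Sat(¬r) = {2, 6}
Sat(EX ¬r) = {s : some successor in {2, 6}} = {0, 2, 3, 5}
A[¬p U EX ¬r]: least fixpoint, start Z0 = Sat(EX ¬r) = {0, 2, 3, 5}, add states in Sat(¬p) with every successor in Z. Already a fixed point.
Sat(A[¬p U EX ¬r]) = {0, 2, 3, 5}
0 ∈ Sat(A[¬p U EX ¬r]) = {0, 2, 3, 5}, so the formula holds at 0.

Yes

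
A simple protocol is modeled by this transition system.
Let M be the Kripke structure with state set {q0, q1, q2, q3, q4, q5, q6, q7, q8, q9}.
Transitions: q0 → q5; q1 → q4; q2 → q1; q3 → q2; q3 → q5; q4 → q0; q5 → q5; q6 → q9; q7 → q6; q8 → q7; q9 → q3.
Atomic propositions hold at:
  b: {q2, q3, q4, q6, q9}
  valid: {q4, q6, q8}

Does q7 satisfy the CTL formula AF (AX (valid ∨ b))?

Yes

Sat(valid ∨ b) = {q2, q3, q4, q6, q8, q9}
Sat(AX (valid ∨ b)) = {s : every successor in {q2, q3, q4, q6, q8, q9}} = {q1, q6, q7, q9}
AF (AX (valid ∨ b)): least fixpoint, start Z0 = {q1, q6, q7, q9}, add states with every successor in Z. Z1 = {q1, q2, q6, q7, q8, q9}; fixed.
Sat(AF (AX (valid ∨ b))) = {q1, q2, q6, q7, q8, q9}
q7 ∈ Sat(AF (AX (valid ∨ b))) = {q1, q2, q6, q7, q8, q9}, so the formula holds at q7.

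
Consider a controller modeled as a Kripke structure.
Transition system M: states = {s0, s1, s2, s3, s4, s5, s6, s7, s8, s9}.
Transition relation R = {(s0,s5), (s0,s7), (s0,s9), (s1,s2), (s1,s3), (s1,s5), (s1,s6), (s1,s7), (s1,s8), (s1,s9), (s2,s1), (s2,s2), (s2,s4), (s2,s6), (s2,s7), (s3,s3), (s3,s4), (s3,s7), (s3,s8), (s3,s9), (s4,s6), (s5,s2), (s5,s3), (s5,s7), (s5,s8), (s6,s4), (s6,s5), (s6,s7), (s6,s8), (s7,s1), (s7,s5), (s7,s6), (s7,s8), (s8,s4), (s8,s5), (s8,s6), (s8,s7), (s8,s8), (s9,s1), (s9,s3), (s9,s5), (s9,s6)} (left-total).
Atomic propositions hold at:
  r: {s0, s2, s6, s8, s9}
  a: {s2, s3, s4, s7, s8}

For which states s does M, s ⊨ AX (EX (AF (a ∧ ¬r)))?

Sat(¬r) = {s1, s3, s4, s5, s7}
Sat(a ∧ ¬r) = {s3, s4, s7}
AF (a ∧ ¬r): least fixpoint, start Z0 = {s3, s4, s7}, add states with every successor in Z. Already a fixed point.
Sat(AF (a ∧ ¬r)) = {s3, s4, s7}
Sat(EX (AF (a ∧ ¬r))) = {s : some successor in {s3, s4, s7}} = {s0, s1, s2, s3, s5, s6, s8, s9}
Sat(AX (EX (AF (a ∧ ¬r)))) = {s : every successor in {s0, s1, s2, s3, s5, s6, s8, s9}} = {s4, s7, s9}

{s4, s7, s9}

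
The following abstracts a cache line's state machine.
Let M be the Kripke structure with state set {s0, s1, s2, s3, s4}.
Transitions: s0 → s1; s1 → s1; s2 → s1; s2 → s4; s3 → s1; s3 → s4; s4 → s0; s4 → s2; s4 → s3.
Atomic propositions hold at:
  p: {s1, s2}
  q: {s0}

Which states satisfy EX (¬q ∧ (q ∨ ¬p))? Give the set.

{s2, s3, s4}

Sat(¬q) = {s1, s2, s3, s4}
Sat(¬p) = {s0, s3, s4}
Sat(q ∨ ¬p) = {s0, s3, s4}
Sat(¬q ∧ (q ∨ ¬p)) = {s3, s4}
Sat(EX (¬q ∧ (q ∨ ¬p))) = {s : some successor in {s3, s4}} = {s2, s3, s4}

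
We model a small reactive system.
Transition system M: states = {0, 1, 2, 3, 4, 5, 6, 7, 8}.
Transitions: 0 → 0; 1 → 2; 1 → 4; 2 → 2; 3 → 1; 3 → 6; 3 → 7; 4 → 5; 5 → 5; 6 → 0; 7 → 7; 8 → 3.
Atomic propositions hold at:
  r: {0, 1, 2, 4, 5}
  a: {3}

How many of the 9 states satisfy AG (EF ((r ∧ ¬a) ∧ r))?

Sat(¬a) = {0, 1, 2, 4, 5, 6, 7, 8}
Sat(r ∧ ¬a) = {0, 1, 2, 4, 5}
Sat((r ∧ ¬a) ∧ r) = {0, 1, 2, 4, 5}
EF ((r ∧ ¬a) ∧ r): least fixpoint, start Z0 = {0, 1, 2, 4, 5}, add states with some successor in Z. Z1 = {0, 1, 2, 3, 4, 5, 6}; Z2 = {0, 1, 2, 3, 4, 5, 6, 8}; fixed.
Sat(EF ((r ∧ ¬a) ∧ r)) = {0, 1, 2, 3, 4, 5, 6, 8}
AG (EF ((r ∧ ¬a) ∧ r)): greatest fixpoint, start Z0 = {0, 1, 2, 3, 4, 5, 6, 8}, keep only states in Sat with every successor in Z. Z1 = {0, 1, 2, 4, 5, 6, 8}; Z2 = {0, 1, 2, 4, 5, 6}; fixed.
Sat(AG (EF ((r ∧ ¬a) ∧ r))) = {0, 1, 2, 4, 5, 6}
|Sat(AG (EF ((r ∧ ¬a) ∧ r)))| = |{0, 1, 2, 4, 5, 6}| = 6.

6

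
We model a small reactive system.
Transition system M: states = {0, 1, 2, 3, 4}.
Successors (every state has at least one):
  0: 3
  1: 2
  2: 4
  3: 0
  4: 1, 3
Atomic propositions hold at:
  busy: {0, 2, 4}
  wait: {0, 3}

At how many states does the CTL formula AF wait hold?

2

AF wait: least fixpoint, start Z0 = {0, 3}, add states with every successor in Z. Already a fixed point.
Sat(AF wait) = {0, 3}
|Sat(AF wait)| = |{0, 3}| = 2.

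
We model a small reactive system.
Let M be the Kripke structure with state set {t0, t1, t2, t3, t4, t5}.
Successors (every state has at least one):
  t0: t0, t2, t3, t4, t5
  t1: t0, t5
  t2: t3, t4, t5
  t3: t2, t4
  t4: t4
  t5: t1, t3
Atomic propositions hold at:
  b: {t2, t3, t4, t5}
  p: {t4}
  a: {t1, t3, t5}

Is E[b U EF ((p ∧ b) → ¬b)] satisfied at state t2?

Sat(p ∧ b) = {t4}
Sat(¬b) = {t0, t1}
Sat((p ∧ b) → ¬b) = {t0, t1, t2, t3, t5}
EF ((p ∧ b) → ¬b): least fixpoint, start Z0 = {t0, t1, t2, t3, t5}, add states with some successor in Z. Already a fixed point.
Sat(EF ((p ∧ b) → ¬b)) = {t0, t1, t2, t3, t5}
E[b U EF ((p ∧ b) → ¬b)]: least fixpoint, start Z0 = Sat(EF ((p ∧ b) → ¬b)) = {t0, t1, t2, t3, t5}, add states in Sat(b) with some successor in Z. Already a fixed point.
Sat(E[b U EF ((p ∧ b) → ¬b)]) = {t0, t1, t2, t3, t5}
t2 ∈ Sat(E[b U EF ((p ∧ b) → ¬b)]) = {t0, t1, t2, t3, t5}, so the formula holds at t2.

Yes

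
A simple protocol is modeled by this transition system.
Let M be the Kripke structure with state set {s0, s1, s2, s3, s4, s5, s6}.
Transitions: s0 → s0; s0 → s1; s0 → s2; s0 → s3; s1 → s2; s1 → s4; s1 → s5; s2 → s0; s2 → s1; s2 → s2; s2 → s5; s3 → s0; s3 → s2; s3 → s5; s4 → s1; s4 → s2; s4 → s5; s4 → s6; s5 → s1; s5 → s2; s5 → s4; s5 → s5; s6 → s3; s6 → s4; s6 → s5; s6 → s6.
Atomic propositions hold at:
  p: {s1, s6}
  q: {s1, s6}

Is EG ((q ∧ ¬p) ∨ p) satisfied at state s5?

Sat(¬p) = {s0, s2, s3, s4, s5}
Sat(q ∧ ¬p) = ∅
Sat((q ∧ ¬p) ∨ p) = {s1, s6}
EG ((q ∧ ¬p) ∨ p): greatest fixpoint, start Z0 = {s1, s6}, keep only states in Sat with some successor in Z. Z1 = {s6}; fixed.
Sat(EG ((q ∧ ¬p) ∨ p)) = {s6}
s5 ∉ Sat(EG ((q ∧ ¬p) ∨ p)) = {s6}, so the formula does not hold at s5.

No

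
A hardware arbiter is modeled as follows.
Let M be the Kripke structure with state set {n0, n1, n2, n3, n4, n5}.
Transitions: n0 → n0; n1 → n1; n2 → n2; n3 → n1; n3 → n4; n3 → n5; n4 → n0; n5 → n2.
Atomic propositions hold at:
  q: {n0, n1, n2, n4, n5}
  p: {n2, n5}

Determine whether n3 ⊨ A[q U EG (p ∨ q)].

No

Sat(p ∨ q) = {n0, n1, n2, n4, n5}
EG (p ∨ q): greatest fixpoint, start Z0 = {n0, n1, n2, n4, n5}, keep only states in Sat with some successor in Z. Already a fixed point.
Sat(EG (p ∨ q)) = {n0, n1, n2, n4, n5}
A[q U EG (p ∨ q)]: least fixpoint, start Z0 = Sat(EG (p ∨ q)) = {n0, n1, n2, n4, n5}, add states in Sat(q) with every successor in Z. Already a fixed point.
Sat(A[q U EG (p ∨ q)]) = {n0, n1, n2, n4, n5}
n3 ∉ Sat(A[q U EG (p ∨ q)]) = {n0, n1, n2, n4, n5}, so the formula does not hold at n3.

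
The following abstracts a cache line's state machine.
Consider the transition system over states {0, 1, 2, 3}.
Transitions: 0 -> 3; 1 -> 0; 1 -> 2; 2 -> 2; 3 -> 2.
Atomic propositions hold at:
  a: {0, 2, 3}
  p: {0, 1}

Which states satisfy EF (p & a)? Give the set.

{0, 1}

Sat(p & a) = {0}
EF (p & a): least fixpoint, start Z0 = {0}, add states with some successor in Z. Z1 = {0, 1}; fixed.
Sat(EF (p & a)) = {0, 1}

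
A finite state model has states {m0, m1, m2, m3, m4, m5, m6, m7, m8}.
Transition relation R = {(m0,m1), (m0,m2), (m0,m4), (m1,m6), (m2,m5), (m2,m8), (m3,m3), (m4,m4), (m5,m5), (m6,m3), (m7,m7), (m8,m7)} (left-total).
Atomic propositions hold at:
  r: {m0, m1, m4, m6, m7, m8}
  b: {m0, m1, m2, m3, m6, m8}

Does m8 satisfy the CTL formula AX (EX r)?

Sat(EX r) = {s : some successor in {m0, m1, m4, m6, m7, m8}} = {m0, m1, m2, m4, m7, m8}
Sat(AX (EX r)) = {s : every successor in {m0, m1, m2, m4, m7, m8}} = {m0, m4, m7, m8}
m8 ∈ Sat(AX (EX r)) = {m0, m4, m7, m8}, so the formula holds at m8.

Yes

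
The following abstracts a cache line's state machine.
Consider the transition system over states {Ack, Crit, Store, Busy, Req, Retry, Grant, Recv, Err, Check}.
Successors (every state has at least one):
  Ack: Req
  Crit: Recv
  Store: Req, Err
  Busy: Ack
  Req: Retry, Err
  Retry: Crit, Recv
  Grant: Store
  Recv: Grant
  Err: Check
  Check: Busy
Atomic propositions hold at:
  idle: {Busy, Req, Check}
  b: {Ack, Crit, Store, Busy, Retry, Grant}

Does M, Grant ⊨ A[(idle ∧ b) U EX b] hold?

Yes

Sat(idle ∧ b) = {Busy}
Sat(EX b) = {s : some successor in {Ack, Crit, Store, Busy, Retry, Grant}} = {Busy, Req, Retry, Grant, Recv, Check}
A[(idle ∧ b) U EX b]: least fixpoint, start Z0 = Sat(EX b) = {Busy, Req, Retry, Grant, Recv, Check}, add states in Sat(idle ∧ b) with every successor in Z. Already a fixed point.
Sat(A[(idle ∧ b) U EX b]) = {Busy, Req, Retry, Grant, Recv, Check}
Grant ∈ Sat(A[(idle ∧ b) U EX b]) = {Busy, Req, Retry, Grant, Recv, Check}, so the formula holds at Grant.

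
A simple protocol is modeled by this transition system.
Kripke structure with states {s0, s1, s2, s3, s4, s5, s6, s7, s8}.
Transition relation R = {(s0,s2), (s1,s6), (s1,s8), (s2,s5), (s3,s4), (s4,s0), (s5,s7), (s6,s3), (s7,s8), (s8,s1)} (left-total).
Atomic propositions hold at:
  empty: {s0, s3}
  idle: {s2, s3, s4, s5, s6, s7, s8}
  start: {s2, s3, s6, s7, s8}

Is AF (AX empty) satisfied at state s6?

Sat(AX empty) = {s : every successor in {s0, s3}} = {s4, s6}
AF (AX empty): least fixpoint, start Z0 = {s4, s6}, add states with every successor in Z. Z1 = {s3, s4, s6}; fixed.
Sat(AF (AX empty)) = {s3, s4, s6}
s6 ∈ Sat(AF (AX empty)) = {s3, s4, s6}, so the formula holds at s6.

Yes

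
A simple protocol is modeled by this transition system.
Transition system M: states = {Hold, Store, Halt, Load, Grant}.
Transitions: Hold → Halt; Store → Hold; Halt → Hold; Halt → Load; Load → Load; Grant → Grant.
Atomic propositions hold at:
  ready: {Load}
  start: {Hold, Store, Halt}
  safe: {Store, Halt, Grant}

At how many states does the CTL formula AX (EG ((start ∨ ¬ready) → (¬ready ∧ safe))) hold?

3

Sat(¬ready) = {Hold, Store, Halt, Grant}
Sat(start ∨ ¬ready) = {Hold, Store, Halt, Grant}
Sat(¬ready ∧ safe) = {Store, Halt, Grant}
Sat((start ∨ ¬ready) → (¬ready ∧ safe)) = {Store, Halt, Load, Grant}
EG ((start ∨ ¬ready) → (¬ready ∧ safe)): greatest fixpoint, start Z0 = {Store, Halt, Load, Grant}, keep only states in Sat with some successor in Z. Z1 = {Halt, Load, Grant}; fixed.
Sat(EG ((start ∨ ¬ready) → (¬ready ∧ safe))) = {Halt, Load, Grant}
Sat(AX (EG ((start ∨ ¬ready) → (¬ready ∧ safe)))) = {s : every successor in {Halt, Load, Grant}} = {Hold, Load, Grant}
|Sat(AX (EG ((start ∨ ¬ready) → (¬ready ∧ safe))))| = |{Hold, Load, Grant}| = 3.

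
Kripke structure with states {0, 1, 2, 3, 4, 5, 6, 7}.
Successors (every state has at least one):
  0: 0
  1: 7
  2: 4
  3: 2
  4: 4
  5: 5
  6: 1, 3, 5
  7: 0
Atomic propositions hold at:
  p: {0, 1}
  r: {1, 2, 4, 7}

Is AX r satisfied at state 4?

Yes

Sat(AX r) = {s : every successor in {1, 2, 4, 7}} = {1, 2, 3, 4}
4 ∈ Sat(AX r) = {1, 2, 3, 4}, so the formula holds at 4.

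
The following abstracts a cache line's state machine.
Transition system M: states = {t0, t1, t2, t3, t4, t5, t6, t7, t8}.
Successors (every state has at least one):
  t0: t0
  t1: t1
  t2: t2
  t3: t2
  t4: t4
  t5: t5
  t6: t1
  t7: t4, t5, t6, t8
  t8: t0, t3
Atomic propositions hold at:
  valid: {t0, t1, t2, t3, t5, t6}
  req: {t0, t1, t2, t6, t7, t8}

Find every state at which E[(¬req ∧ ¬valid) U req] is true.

Sat(¬req) = {t3, t4, t5}
Sat(¬valid) = {t4, t7, t8}
Sat(¬req ∧ ¬valid) = {t4}
E[(¬req ∧ ¬valid) U req]: least fixpoint, start Z0 = Sat(req) = {t0, t1, t2, t6, t7, t8}, add states in Sat(¬req ∧ ¬valid) with some successor in Z. Already a fixed point.
Sat(E[(¬req ∧ ¬valid) U req]) = {t0, t1, t2, t6, t7, t8}

{t0, t1, t2, t6, t7, t8}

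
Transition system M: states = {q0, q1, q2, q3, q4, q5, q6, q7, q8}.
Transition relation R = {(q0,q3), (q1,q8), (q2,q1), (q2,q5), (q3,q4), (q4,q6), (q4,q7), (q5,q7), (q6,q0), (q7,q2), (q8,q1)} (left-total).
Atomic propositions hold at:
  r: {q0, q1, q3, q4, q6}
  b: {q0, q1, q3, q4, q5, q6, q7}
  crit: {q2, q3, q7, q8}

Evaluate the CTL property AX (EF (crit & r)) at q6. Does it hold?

Sat(crit & r) = {q3}
EF (crit & r): least fixpoint, start Z0 = {q3}, add states with some successor in Z. Z1 = {q0, q3}; Z2 = {q0, q3, q6}; Z3 = {q0, q3, q4, q6}; fixed.
Sat(EF (crit & r)) = {q0, q3, q4, q6}
Sat(AX (EF (crit & r))) = {s : every successor in {q0, q3, q4, q6}} = {q0, q3, q6}
q6 ∈ Sat(AX (EF (crit & r))) = {q0, q3, q6}, so the formula holds at q6.

Yes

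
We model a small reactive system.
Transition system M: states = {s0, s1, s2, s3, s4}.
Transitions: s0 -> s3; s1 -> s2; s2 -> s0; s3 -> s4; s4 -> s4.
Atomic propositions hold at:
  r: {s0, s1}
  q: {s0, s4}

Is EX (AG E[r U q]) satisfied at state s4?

Yes

E[r U q]: least fixpoint, start Z0 = Sat(q) = {s0, s4}, add states in Sat(r) with some successor in Z. Already a fixed point.
Sat(E[r U q]) = {s0, s4}
AG E[r U q]: greatest fixpoint, start Z0 = {s0, s4}, keep only states in Sat with every successor in Z. Z1 = {s4}; fixed.
Sat(AG E[r U q]) = {s4}
Sat(EX (AG E[r U q])) = {s : some successor in {s4}} = {s3, s4}
s4 ∈ Sat(EX (AG E[r U q])) = {s3, s4}, so the formula holds at s4.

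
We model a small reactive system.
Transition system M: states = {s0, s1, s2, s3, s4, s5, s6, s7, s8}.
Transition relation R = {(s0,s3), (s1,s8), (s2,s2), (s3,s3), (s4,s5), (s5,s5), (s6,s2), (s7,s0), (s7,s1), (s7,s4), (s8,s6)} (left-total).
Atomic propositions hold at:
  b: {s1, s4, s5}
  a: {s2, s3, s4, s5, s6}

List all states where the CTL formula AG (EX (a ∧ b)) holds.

Sat(a ∧ b) = {s4, s5}
Sat(EX (a ∧ b)) = {s : some successor in {s4, s5}} = {s4, s5, s7}
AG (EX (a ∧ b)): greatest fixpoint, start Z0 = {s4, s5, s7}, keep only states in Sat with every successor in Z. Z1 = {s4, s5}; fixed.
Sat(AG (EX (a ∧ b))) = {s4, s5}

{s4, s5}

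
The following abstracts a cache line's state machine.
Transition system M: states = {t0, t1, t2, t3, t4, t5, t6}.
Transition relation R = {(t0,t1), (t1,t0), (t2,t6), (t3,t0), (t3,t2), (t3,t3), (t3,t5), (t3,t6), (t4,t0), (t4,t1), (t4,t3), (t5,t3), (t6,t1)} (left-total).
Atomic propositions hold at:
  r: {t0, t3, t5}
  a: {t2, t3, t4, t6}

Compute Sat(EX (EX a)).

{t3, t4, t5}

Sat(EX a) = {s : some successor in {t2, t3, t4, t6}} = {t2, t3, t4, t5}
Sat(EX (EX a)) = {s : some successor in {t2, t3, t4, t5}} = {t3, t4, t5}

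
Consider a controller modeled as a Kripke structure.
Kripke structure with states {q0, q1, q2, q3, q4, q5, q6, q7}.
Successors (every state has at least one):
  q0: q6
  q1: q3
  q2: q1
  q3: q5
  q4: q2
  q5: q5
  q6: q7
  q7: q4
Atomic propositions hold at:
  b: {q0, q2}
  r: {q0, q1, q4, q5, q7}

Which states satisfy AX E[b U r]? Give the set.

{q2, q3, q4, q5, q6, q7}

E[b U r]: least fixpoint, start Z0 = Sat(r) = {q0, q1, q4, q5, q7}, add states in Sat(b) with some successor in Z. Z1 = {q0, q1, q2, q4, q5, q7}; fixed.
Sat(E[b U r]) = {q0, q1, q2, q4, q5, q7}
Sat(AX E[b U r]) = {s : every successor in {q0, q1, q2, q4, q5, q7}} = {q2, q3, q4, q5, q6, q7}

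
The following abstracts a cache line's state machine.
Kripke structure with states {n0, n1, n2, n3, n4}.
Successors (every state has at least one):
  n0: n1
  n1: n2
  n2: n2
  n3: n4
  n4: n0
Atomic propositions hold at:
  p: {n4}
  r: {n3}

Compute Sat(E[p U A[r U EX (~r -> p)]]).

{n3}

Sat(~r) = {n0, n1, n2, n4}
Sat(~r -> p) = {n3, n4}
Sat(EX (~r -> p)) = {s : some successor in {n3, n4}} = {n3}
A[r U EX (~r -> p)]: least fixpoint, start Z0 = Sat(EX (~r -> p)) = {n3}, add states in Sat(r) with every successor in Z. Already a fixed point.
Sat(A[r U EX (~r -> p)]) = {n3}
E[p U A[r U EX (~r -> p)]]: least fixpoint, start Z0 = Sat(A[r U EX (~r -> p)]) = {n3}, add states in Sat(p) with some successor in Z. Already a fixed point.
Sat(E[p U A[r U EX (~r -> p)]]) = {n3}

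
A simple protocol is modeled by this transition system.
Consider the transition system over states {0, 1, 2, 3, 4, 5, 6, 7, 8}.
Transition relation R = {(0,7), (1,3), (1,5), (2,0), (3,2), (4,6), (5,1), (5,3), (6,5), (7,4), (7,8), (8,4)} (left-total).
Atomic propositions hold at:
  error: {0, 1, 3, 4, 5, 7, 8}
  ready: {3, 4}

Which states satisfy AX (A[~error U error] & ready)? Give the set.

{8}

Sat(~error) = {2, 6}
A[~error U error]: least fixpoint, start Z0 = Sat(error) = {0, 1, 3, 4, 5, 7, 8}, add states in Sat(~error) with every successor in Z. Z1 = {0, 1, 2, 3, 4, 5, 6, 7, 8}; fixed.
Sat(A[~error U error]) = {0, 1, 2, 3, 4, 5, 6, 7, 8}
Sat(A[~error U error] & ready) = {3, 4}
Sat(AX (A[~error U error] & ready)) = {s : every successor in {3, 4}} = {8}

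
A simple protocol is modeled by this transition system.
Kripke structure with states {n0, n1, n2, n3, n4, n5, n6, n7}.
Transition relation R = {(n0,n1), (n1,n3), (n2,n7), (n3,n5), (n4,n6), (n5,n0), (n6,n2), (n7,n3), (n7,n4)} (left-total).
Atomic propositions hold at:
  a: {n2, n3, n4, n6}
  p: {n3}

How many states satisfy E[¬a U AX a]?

6

Sat(¬a) = {n0, n1, n5, n7}
Sat(AX a) = {s : every successor in {n2, n3, n4, n6}} = {n1, n4, n6, n7}
E[¬a U AX a]: least fixpoint, start Z0 = Sat(AX a) = {n1, n4, n6, n7}, add states in Sat(¬a) with some successor in Z. Z1 = {n0, n1, n4, n6, n7}; Z2 = {n0, n1, n4, n5, n6, n7}; fixed.
Sat(E[¬a U AX a]) = {n0, n1, n4, n5, n6, n7}
|Sat(E[¬a U AX a])| = |{n0, n1, n4, n5, n6, n7}| = 6.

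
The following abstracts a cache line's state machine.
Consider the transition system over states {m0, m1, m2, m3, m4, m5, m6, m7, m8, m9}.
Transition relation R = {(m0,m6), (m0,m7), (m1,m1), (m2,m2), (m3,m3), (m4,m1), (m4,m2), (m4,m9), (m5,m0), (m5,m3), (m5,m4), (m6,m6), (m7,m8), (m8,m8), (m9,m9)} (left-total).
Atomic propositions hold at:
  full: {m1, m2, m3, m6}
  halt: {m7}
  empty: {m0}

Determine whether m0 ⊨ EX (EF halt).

EF halt: least fixpoint, start Z0 = {m7}, add states with some successor in Z. Z1 = {m0, m7}; Z2 = {m0, m5, m7}; fixed.
Sat(EF halt) = {m0, m5, m7}
Sat(EX (EF halt)) = {s : some successor in {m0, m5, m7}} = {m0, m5}
m0 ∈ Sat(EX (EF halt)) = {m0, m5}, so the formula holds at m0.

Yes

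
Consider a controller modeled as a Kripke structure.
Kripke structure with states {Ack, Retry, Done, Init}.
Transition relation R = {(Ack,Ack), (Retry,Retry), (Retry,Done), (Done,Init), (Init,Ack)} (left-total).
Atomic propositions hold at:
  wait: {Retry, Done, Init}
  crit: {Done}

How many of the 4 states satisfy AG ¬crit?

Sat(¬crit) = {Ack, Retry, Init}
AG ¬crit: greatest fixpoint, start Z0 = {Ack, Retry, Init}, keep only states in Sat with every successor in Z. Z1 = {Ack, Init}; fixed.
Sat(AG ¬crit) = {Ack, Init}
|Sat(AG ¬crit)| = |{Ack, Init}| = 2.

2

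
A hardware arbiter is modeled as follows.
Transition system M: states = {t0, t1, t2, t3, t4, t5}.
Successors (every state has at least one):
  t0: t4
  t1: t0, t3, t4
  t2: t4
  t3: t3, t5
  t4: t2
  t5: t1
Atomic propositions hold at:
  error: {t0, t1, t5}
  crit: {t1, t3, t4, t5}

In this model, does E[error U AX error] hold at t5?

Sat(AX error) = {s : every successor in {t0, t1, t5}} = {t5}
E[error U AX error]: least fixpoint, start Z0 = Sat(AX error) = {t5}, add states in Sat(error) with some successor in Z. Already a fixed point.
Sat(E[error U AX error]) = {t5}
t5 ∈ Sat(E[error U AX error]) = {t5}, so the formula holds at t5.

Yes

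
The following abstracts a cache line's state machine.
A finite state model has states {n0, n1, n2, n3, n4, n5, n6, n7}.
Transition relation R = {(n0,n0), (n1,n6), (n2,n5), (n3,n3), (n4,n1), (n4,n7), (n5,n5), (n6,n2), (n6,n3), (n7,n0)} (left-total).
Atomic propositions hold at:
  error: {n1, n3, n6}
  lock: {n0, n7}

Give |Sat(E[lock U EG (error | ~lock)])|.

6

Sat(~lock) = {n1, n2, n3, n4, n5, n6}
Sat(error | ~lock) = {n1, n2, n3, n4, n5, n6}
EG (error | ~lock): greatest fixpoint, start Z0 = {n1, n2, n3, n4, n5, n6}, keep only states in Sat with some successor in Z. Already a fixed point.
Sat(EG (error | ~lock)) = {n1, n2, n3, n4, n5, n6}
E[lock U EG (error | ~lock)]: least fixpoint, start Z0 = Sat(EG (error | ~lock)) = {n1, n2, n3, n4, n5, n6}, add states in Sat(lock) with some successor in Z. Already a fixed point.
Sat(E[lock U EG (error | ~lock)]) = {n1, n2, n3, n4, n5, n6}
|Sat(E[lock U EG (error | ~lock)])| = |{n1, n2, n3, n4, n5, n6}| = 6.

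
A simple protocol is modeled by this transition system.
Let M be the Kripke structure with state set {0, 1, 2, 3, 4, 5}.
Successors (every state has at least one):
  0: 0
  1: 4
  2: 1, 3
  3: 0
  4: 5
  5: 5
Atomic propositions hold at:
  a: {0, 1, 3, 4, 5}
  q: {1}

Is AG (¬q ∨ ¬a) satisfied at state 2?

Sat(¬q) = {0, 2, 3, 4, 5}
Sat(¬a) = {2}
Sat(¬q ∨ ¬a) = {0, 2, 3, 4, 5}
AG (¬q ∨ ¬a): greatest fixpoint, start Z0 = {0, 2, 3, 4, 5}, keep only states in Sat with every successor in Z. Z1 = {0, 3, 4, 5}; fixed.
Sat(AG (¬q ∨ ¬a)) = {0, 3, 4, 5}
2 ∉ Sat(AG (¬q ∨ ¬a)) = {0, 3, 4, 5}, so the formula does not hold at 2.

No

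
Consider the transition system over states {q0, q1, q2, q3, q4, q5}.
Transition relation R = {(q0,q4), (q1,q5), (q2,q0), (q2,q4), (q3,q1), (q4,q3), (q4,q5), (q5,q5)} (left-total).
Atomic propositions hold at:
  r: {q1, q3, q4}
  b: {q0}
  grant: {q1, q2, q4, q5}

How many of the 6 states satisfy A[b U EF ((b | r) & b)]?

Sat(b | r) = {q0, q1, q3, q4}
Sat((b | r) & b) = {q0}
EF ((b | r) & b): least fixpoint, start Z0 = {q0}, add states with some successor in Z. Z1 = {q0, q2}; fixed.
Sat(EF ((b | r) & b)) = {q0, q2}
A[b U EF ((b | r) & b)]: least fixpoint, start Z0 = Sat(EF ((b | r) & b)) = {q0, q2}, add states in Sat(b) with every successor in Z. Already a fixed point.
Sat(A[b U EF ((b | r) & b)]) = {q0, q2}
|Sat(A[b U EF ((b | r) & b)])| = |{q0, q2}| = 2.

2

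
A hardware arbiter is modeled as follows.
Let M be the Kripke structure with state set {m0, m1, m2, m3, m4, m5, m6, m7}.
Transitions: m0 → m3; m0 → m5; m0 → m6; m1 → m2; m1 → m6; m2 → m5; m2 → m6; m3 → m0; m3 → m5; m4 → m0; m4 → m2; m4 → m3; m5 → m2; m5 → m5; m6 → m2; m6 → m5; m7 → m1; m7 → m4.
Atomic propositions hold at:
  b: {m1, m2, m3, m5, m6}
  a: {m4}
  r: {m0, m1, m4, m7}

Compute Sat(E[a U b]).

E[a U b]: least fixpoint, start Z0 = Sat(b) = {m1, m2, m3, m5, m6}, add states in Sat(a) with some successor in Z. Z1 = {m1, m2, m3, m4, m5, m6}; fixed.
Sat(E[a U b]) = {m1, m2, m3, m4, m5, m6}

{m1, m2, m3, m4, m5, m6}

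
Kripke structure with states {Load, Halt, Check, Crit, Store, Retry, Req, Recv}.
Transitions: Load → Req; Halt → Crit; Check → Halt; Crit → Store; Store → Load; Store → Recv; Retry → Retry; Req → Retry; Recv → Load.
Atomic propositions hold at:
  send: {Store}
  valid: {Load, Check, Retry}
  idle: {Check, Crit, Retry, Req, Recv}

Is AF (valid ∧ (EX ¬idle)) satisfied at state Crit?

No

Sat(¬idle) = {Load, Halt, Store}
Sat(EX ¬idle) = {s : some successor in {Load, Halt, Store}} = {Check, Crit, Store, Recv}
Sat(valid ∧ (EX ¬idle)) = {Check}
AF (valid ∧ (EX ¬idle)): least fixpoint, start Z0 = {Check}, add states with every successor in Z. Already a fixed point.
Sat(AF (valid ∧ (EX ¬idle))) = {Check}
Crit ∉ Sat(AF (valid ∧ (EX ¬idle))) = {Check}, so the formula does not hold at Crit.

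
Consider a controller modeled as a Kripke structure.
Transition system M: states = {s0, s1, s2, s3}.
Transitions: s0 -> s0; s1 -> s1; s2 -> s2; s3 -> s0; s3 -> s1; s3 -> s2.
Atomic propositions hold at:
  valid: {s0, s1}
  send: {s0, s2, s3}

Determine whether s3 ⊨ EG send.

Yes

EG send: greatest fixpoint, start Z0 = {s0, s2, s3}, keep only states in Sat with some successor in Z. Already a fixed point.
Sat(EG send) = {s0, s2, s3}
s3 ∈ Sat(EG send) = {s0, s2, s3}, so the formula holds at s3.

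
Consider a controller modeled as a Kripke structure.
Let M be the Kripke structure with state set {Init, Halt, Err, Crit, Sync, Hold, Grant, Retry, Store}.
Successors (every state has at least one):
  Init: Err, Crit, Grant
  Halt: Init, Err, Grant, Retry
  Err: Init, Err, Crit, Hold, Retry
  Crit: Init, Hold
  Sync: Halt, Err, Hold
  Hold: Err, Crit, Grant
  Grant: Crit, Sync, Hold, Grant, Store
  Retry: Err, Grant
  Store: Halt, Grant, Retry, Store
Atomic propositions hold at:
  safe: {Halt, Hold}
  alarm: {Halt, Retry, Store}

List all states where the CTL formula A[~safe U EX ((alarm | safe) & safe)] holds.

Sat(~safe) = {Init, Err, Crit, Sync, Grant, Retry, Store}
Sat(alarm | safe) = {Halt, Hold, Retry, Store}
Sat((alarm | safe) & safe) = {Halt, Hold}
Sat(EX ((alarm | safe) & safe)) = {s : some successor in {Halt, Hold}} = {Err, Crit, Sync, Grant, Store}
A[~safe U EX ((alarm | safe) & safe)]: least fixpoint, start Z0 = Sat(EX ((alarm | safe) & safe)) = {Err, Crit, Sync, Grant, Store}, add states in Sat(~safe) with every successor in Z. Z1 = {Init, Err, Crit, Sync, Grant, Retry, Store}; fixed.
Sat(A[~safe U EX ((alarm | safe) & safe)]) = {Init, Err, Crit, Sync, Grant, Retry, Store}

{Init, Err, Crit, Sync, Grant, Retry, Store}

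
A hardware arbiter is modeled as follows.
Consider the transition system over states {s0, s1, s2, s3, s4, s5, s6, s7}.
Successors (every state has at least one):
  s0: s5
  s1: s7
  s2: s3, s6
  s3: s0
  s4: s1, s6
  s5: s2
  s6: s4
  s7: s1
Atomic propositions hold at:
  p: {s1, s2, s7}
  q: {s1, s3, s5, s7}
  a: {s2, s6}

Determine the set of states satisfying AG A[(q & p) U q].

{s1, s7}

Sat(q & p) = {s1, s7}
A[(q & p) U q]: least fixpoint, start Z0 = Sat(q) = {s1, s3, s5, s7}, add states in Sat(q & p) with every successor in Z. Already a fixed point.
Sat(A[(q & p) U q]) = {s1, s3, s5, s7}
AG A[(q & p) U q]: greatest fixpoint, start Z0 = {s1, s3, s5, s7}, keep only states in Sat with every successor in Z. Z1 = {s1, s7}; fixed.
Sat(AG A[(q & p) U q]) = {s1, s7}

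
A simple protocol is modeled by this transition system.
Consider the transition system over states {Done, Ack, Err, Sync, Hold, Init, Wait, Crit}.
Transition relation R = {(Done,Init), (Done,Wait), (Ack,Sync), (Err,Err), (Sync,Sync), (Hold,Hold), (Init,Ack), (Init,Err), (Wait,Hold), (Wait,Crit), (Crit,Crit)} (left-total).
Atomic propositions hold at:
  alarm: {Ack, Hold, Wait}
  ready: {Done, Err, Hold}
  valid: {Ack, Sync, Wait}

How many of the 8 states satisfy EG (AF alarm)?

AF alarm: least fixpoint, start Z0 = {Ack, Hold, Wait}, add states with every successor in Z. Already a fixed point.
Sat(AF alarm) = {Ack, Hold, Wait}
EG (AF alarm): greatest fixpoint, start Z0 = {Ack, Hold, Wait}, keep only states in Sat with some successor in Z. Z1 = {Hold, Wait}; fixed.
Sat(EG (AF alarm)) = {Hold, Wait}
|Sat(EG (AF alarm))| = |{Hold, Wait}| = 2.

2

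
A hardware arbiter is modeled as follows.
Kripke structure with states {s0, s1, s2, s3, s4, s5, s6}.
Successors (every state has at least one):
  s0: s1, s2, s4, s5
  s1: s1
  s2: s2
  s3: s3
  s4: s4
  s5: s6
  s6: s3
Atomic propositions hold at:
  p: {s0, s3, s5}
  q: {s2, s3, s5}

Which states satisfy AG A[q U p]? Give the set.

A[q U p]: least fixpoint, start Z0 = Sat(p) = {s0, s3, s5}, add states in Sat(q) with every successor in Z. Already a fixed point.
Sat(A[q U p]) = {s0, s3, s5}
AG A[q U p]: greatest fixpoint, start Z0 = {s0, s3, s5}, keep only states in Sat with every successor in Z. Z1 = {s3}; fixed.
Sat(AG A[q U p]) = {s3}

{s3}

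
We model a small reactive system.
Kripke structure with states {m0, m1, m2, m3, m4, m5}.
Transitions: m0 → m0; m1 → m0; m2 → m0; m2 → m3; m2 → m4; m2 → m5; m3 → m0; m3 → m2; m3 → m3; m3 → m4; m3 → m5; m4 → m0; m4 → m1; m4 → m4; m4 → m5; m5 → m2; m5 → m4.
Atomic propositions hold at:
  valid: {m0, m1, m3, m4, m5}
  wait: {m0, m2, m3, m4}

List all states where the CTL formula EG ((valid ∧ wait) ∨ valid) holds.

Sat(valid ∧ wait) = {m0, m3, m4}
Sat((valid ∧ wait) ∨ valid) = {m0, m1, m3, m4, m5}
EG ((valid ∧ wait) ∨ valid): greatest fixpoint, start Z0 = {m0, m1, m3, m4, m5}, keep only states in Sat with some successor in Z. Already a fixed point.
Sat(EG ((valid ∧ wait) ∨ valid)) = {m0, m1, m3, m4, m5}

{m0, m1, m3, m4, m5}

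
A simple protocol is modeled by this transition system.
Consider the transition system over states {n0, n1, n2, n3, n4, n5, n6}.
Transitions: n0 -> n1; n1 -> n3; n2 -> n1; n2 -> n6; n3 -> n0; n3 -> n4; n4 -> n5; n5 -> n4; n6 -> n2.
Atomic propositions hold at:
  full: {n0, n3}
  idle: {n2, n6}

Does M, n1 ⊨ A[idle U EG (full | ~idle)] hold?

Yes

Sat(~idle) = {n0, n1, n3, n4, n5}
Sat(full | ~idle) = {n0, n1, n3, n4, n5}
EG (full | ~idle): greatest fixpoint, start Z0 = {n0, n1, n3, n4, n5}, keep only states in Sat with some successor in Z. Already a fixed point.
Sat(EG (full | ~idle)) = {n0, n1, n3, n4, n5}
A[idle U EG (full | ~idle)]: least fixpoint, start Z0 = Sat(EG (full | ~idle)) = {n0, n1, n3, n4, n5}, add states in Sat(idle) with every successor in Z. Already a fixed point.
Sat(A[idle U EG (full | ~idle)]) = {n0, n1, n3, n4, n5}
n1 ∈ Sat(A[idle U EG (full | ~idle)]) = {n0, n1, n3, n4, n5}, so the formula holds at n1.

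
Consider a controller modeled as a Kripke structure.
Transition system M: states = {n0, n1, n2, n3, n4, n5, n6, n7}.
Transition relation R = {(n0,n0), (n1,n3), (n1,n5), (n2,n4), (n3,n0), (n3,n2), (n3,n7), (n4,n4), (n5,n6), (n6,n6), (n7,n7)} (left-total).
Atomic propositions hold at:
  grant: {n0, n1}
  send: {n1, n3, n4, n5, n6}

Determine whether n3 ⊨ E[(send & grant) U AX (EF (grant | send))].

Sat(send & grant) = {n1}
Sat(grant | send) = {n0, n1, n3, n4, n5, n6}
EF (grant | send): least fixpoint, start Z0 = {n0, n1, n3, n4, n5, n6}, add states with some successor in Z. Z1 = {n0, n1, n2, n3, n4, n5, n6}; fixed.
Sat(EF (grant | send)) = {n0, n1, n2, n3, n4, n5, n6}
Sat(AX (EF (grant | send))) = {s : every successor in {n0, n1, n2, n3, n4, n5, n6}} = {n0, n1, n2, n4, n5, n6}
E[(send & grant) U AX (EF (grant | send))]: least fixpoint, start Z0 = Sat(AX (EF (grant | send))) = {n0, n1, n2, n4, n5, n6}, add states in Sat(send & grant) with some successor in Z. Already a fixed point.
Sat(E[(send & grant) U AX (EF (grant | send))]) = {n0, n1, n2, n4, n5, n6}
n3 ∉ Sat(E[(send & grant) U AX (EF (grant | send))]) = {n0, n1, n2, n4, n5, n6}, so the formula does not hold at n3.

No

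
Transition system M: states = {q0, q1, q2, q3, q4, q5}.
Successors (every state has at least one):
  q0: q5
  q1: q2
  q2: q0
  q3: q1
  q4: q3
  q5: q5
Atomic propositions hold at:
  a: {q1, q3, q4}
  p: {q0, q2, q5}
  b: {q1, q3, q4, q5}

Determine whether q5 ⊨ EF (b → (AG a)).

AG a: greatest fixpoint, start Z0 = {q1, q3, q4}, keep only states in Sat with every successor in Z. Z1 = {q3, q4}; Z2 = {q4}; Z3 = ∅; fixed.
Sat(AG a) = ∅
Sat(b → (AG a)) = {q0, q2}
EF (b → (AG a)): least fixpoint, start Z0 = {q0, q2}, add states with some successor in Z. Z1 = {q0, q1, q2}; Z2 = {q0, q1, q2, q3}; Z3 = {q0, q1, q2, q3, q4}; fixed.
Sat(EF (b → (AG a))) = {q0, q1, q2, q3, q4}
q5 ∉ Sat(EF (b → (AG a))) = {q0, q1, q2, q3, q4}, so the formula does not hold at q5.

No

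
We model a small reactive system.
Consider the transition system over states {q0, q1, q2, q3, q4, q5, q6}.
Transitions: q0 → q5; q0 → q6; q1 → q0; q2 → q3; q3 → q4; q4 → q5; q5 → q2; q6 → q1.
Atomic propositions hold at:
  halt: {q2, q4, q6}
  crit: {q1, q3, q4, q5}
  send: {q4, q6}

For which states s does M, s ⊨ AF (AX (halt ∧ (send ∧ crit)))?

{q2, q3, q4, q5}

Sat(send ∧ crit) = {q4}
Sat(halt ∧ (send ∧ crit)) = {q4}
Sat(AX (halt ∧ (send ∧ crit))) = {s : every successor in {q4}} = {q3}
AF (AX (halt ∧ (send ∧ crit))): least fixpoint, start Z0 = {q3}, add states with every successor in Z. Z1 = {q2, q3}; Z2 = {q2, q3, q5}; Z3 = {q2, q3, q4, q5}; fixed.
Sat(AF (AX (halt ∧ (send ∧ crit)))) = {q2, q3, q4, q5}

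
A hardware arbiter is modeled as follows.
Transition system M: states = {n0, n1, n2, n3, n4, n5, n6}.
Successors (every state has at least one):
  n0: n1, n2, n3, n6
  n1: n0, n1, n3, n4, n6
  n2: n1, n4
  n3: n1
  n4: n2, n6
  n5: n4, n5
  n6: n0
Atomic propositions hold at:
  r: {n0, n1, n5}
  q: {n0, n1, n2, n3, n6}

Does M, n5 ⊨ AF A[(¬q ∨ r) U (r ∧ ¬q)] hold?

Yes

Sat(¬q) = {n4, n5}
Sat(¬q ∨ r) = {n0, n1, n4, n5}
Sat(r ∧ ¬q) = {n5}
A[(¬q ∨ r) U (r ∧ ¬q)]: least fixpoint, start Z0 = Sat((r ∧ ¬q)) = {n5}, add states in Sat(¬q ∨ r) with every successor in Z. Already a fixed point.
Sat(A[(¬q ∨ r) U (r ∧ ¬q)]) = {n5}
AF A[(¬q ∨ r) U (r ∧ ¬q)]: least fixpoint, start Z0 = {n5}, add states with every successor in Z. Already a fixed point.
Sat(AF A[(¬q ∨ r) U (r ∧ ¬q)]) = {n5}
n5 ∈ Sat(AF A[(¬q ∨ r) U (r ∧ ¬q)]) = {n5}, so the formula holds at n5.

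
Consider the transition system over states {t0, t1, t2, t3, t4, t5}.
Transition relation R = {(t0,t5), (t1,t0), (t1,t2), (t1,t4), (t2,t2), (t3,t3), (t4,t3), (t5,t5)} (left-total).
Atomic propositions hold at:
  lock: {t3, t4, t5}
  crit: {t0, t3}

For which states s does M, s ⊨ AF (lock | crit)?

Sat(lock | crit) = {t0, t3, t4, t5}
AF (lock | crit): least fixpoint, start Z0 = {t0, t3, t4, t5}, add states with every successor in Z. Already a fixed point.
Sat(AF (lock | crit)) = {t0, t3, t4, t5}

{t0, t3, t4, t5}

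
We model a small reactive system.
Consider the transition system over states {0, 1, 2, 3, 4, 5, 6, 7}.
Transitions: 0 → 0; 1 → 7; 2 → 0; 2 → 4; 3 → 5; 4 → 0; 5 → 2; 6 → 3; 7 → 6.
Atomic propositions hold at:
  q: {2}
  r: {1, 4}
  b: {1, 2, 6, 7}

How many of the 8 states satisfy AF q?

AF q: least fixpoint, start Z0 = {2}, add states with every successor in Z. Z1 = {2, 5}; Z2 = {2, 3, 5}; Z3 = {2, 3, 5, 6}; Z4 = {2, 3, 5, 6, 7}; Z5 = {1, 2, 3, 5, 6, 7}; fixed.
Sat(AF q) = {1, 2, 3, 5, 6, 7}
|Sat(AF q)| = |{1, 2, 3, 5, 6, 7}| = 6.

6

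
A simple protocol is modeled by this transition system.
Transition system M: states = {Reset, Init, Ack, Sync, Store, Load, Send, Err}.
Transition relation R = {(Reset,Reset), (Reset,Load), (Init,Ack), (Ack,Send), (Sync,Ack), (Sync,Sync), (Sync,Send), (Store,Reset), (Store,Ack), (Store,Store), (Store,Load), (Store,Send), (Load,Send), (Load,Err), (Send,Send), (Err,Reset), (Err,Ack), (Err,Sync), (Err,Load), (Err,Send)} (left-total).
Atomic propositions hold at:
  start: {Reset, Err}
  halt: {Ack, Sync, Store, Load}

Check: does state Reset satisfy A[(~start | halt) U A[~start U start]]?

Yes

Sat(~start) = {Init, Ack, Sync, Store, Load, Send}
Sat(~start | halt) = {Init, Ack, Sync, Store, Load, Send}
A[~start U start]: least fixpoint, start Z0 = Sat(start) = {Reset, Err}, add states in Sat(~start) with every successor in Z. Already a fixed point.
Sat(A[~start U start]) = {Reset, Err}
A[(~start | halt) U A[~start U start]]: least fixpoint, start Z0 = Sat(A[~start U start]) = {Reset, Err}, add states in Sat(~start | halt) with every successor in Z. Already a fixed point.
Sat(A[(~start | halt) U A[~start U start]]) = {Reset, Err}
Reset ∈ Sat(A[(~start | halt) U A[~start U start]]) = {Reset, Err}, so the formula holds at Reset.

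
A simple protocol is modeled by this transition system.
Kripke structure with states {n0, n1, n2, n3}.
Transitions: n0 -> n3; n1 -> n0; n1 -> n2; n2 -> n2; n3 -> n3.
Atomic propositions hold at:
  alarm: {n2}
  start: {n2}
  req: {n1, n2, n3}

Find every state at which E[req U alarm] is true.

E[req U alarm]: least fixpoint, start Z0 = Sat(alarm) = {n2}, add states in Sat(req) with some successor in Z. Z1 = {n1, n2}; fixed.
Sat(E[req U alarm]) = {n1, n2}

{n1, n2}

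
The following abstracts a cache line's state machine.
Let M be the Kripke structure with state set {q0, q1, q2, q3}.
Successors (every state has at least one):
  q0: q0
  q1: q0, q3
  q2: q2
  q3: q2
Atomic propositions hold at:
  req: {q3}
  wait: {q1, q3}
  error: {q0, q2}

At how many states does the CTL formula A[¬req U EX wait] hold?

1

Sat(¬req) = {q0, q1, q2}
Sat(EX wait) = {s : some successor in {q1, q3}} = {q1}
A[¬req U EX wait]: least fixpoint, start Z0 = Sat(EX wait) = {q1}, add states in Sat(¬req) with every successor in Z. Already a fixed point.
Sat(A[¬req U EX wait]) = {q1}
|Sat(A[¬req U EX wait])| = |{q1}| = 1.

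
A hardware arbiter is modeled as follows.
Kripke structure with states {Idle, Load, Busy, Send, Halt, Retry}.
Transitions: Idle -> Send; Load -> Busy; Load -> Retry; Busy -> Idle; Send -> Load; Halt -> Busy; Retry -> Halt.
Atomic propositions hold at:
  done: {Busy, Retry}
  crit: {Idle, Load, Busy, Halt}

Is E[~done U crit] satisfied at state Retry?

Sat(~done) = {Idle, Load, Send, Halt}
E[~done U crit]: least fixpoint, start Z0 = Sat(crit) = {Idle, Load, Busy, Halt}, add states in Sat(~done) with some successor in Z. Z1 = {Idle, Load, Busy, Send, Halt}; fixed.
Sat(E[~done U crit]) = {Idle, Load, Busy, Send, Halt}
Retry ∉ Sat(E[~done U crit]) = {Idle, Load, Busy, Send, Halt}, so the formula does not hold at Retry.

No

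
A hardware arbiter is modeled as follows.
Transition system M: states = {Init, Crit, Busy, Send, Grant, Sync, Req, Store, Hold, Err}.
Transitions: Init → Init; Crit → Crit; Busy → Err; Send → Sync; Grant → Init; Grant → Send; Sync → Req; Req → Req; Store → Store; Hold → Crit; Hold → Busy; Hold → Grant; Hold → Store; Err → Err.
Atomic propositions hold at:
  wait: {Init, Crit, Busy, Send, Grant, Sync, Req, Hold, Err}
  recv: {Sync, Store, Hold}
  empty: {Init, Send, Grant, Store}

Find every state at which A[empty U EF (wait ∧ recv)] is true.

{Send, Grant, Sync, Hold}

Sat(wait ∧ recv) = {Sync, Hold}
EF (wait ∧ recv): least fixpoint, start Z0 = {Sync, Hold}, add states with some successor in Z. Z1 = {Send, Sync, Hold}; Z2 = {Send, Grant, Sync, Hold}; fixed.
Sat(EF (wait ∧ recv)) = {Send, Grant, Sync, Hold}
A[empty U EF (wait ∧ recv)]: least fixpoint, start Z0 = Sat(EF (wait ∧ recv)) = {Send, Grant, Sync, Hold}, add states in Sat(empty) with every successor in Z. Already a fixed point.
Sat(A[empty U EF (wait ∧ recv)]) = {Send, Grant, Sync, Hold}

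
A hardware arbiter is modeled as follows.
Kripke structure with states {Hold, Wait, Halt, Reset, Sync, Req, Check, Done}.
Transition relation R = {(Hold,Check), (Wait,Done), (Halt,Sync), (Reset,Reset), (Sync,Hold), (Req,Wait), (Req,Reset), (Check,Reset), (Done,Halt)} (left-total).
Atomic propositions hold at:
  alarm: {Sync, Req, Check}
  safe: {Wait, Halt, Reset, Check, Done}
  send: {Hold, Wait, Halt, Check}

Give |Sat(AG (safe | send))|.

Sat(safe | send) = {Hold, Wait, Halt, Reset, Check, Done}
AG (safe | send): greatest fixpoint, start Z0 = {Hold, Wait, Halt, Reset, Check, Done}, keep only states in Sat with every successor in Z. Z1 = {Hold, Wait, Reset, Check, Done}; Z2 = {Hold, Wait, Reset, Check}; Z3 = {Hold, Reset, Check}; fixed.
Sat(AG (safe | send)) = {Hold, Reset, Check}
|Sat(AG (safe | send))| = |{Hold, Reset, Check}| = 3.

3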